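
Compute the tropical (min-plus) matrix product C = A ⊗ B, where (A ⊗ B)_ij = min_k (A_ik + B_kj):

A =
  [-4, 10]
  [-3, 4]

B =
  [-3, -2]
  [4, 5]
A ⊗ B =
  [-7, -6]
  [-6, -5]

Apply the min-plus product entry-by-entry:
  C[0][0] = min over k of (A[0][0] + B[0][0] = -4 + -3 = -7, A[0][1] + B[1][0] = 10 + 4 = 14) = -7 (attained at k = 0)
  C[0][1] = min over k of (A[0][0] + B[0][1] = -4 + -2 = -6, A[0][1] + B[1][1] = 10 + 5 = 15) = -6 (attained at k = 0)
  C[1][0] = min over k of (A[1][0] + B[0][0] = -3 + -3 = -6, A[1][1] + B[1][0] = 4 + 4 = 8) = -6 (attained at k = 0)
  C[1][1] = min over k of (A[1][0] + B[0][1] = -3 + -2 = -5, A[1][1] + B[1][1] = 4 + 5 = 9) = -5 (attained at k = 0)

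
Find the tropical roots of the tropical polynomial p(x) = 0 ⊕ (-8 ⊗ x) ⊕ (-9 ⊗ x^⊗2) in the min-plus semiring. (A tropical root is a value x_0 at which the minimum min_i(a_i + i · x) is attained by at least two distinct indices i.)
Roots: {1, 8}

Each tropical root is a break point of the lower envelope of the lines y = a_i + i · x (there are 3 lines, with slopes 0, 1, ..., 2). Only the lines that attain the minimum somewhere contribute to roots; other lines are dominated. Here the surviving (envelope) indices are i = 2, i = 1, i = 0.
Intersections between consecutive envelope lines give the roots: for adjacent envelope indices i < j the intersection is x = (a_i − a_j) / (j − i). Reading off the sorted break points: {1, 8}.
Verification: at each break x_0, at least two indices attain the minimum of min_i(a_i + i · x_0).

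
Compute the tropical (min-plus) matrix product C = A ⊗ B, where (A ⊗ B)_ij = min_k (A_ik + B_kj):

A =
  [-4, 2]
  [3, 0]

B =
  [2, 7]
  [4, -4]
A ⊗ B =
  [-2, -2]
  [4, -4]

Apply the min-plus product entry-by-entry:
  C[0][0] = min over k of (A[0][0] + B[0][0] = -4 + 2 = -2, A[0][1] + B[1][0] = 2 + 4 = 6) = -2 (attained at k = 0)
  C[0][1] = min over k of (A[0][0] + B[0][1] = -4 + 7 = 3, A[0][1] + B[1][1] = 2 + -4 = -2) = -2 (attained at k = 1)
  C[1][0] = min over k of (A[1][0] + B[0][0] = 3 + 2 = 5, A[1][1] + B[1][0] = 0 + 4 = 4) = 4 (attained at k = 1)
  C[1][1] = min over k of (A[1][0] + B[0][1] = 3 + 7 = 10, A[1][1] + B[1][1] = 0 + -4 = -4) = -4 (attained at k = 1)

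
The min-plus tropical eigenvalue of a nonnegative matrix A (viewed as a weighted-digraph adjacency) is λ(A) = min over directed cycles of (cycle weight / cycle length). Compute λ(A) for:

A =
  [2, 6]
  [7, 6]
λ(A) = 2

Enumerate directed cycles and compute their means (weight / length). Sample:
  cycle 0 → 0: weight = 2, length = 1, mean = 2/1 ≈ 2.000
  cycle 1 → 1: weight = 6, length = 1, mean = 6/1 ≈ 6.000
  cycle 0 → 1 → 0: weight = 13, length = 2, mean = 13/2 ≈ 6.500
  cycle 1 → 0 → 1: weight = 13, length = 2, mean = 13/2 ≈ 6.500
Minimum mean = 2.000, attained e.g. along the cycle 0 → 0 with weight 2 and length 1. So λ(A) = 2/1 = 2.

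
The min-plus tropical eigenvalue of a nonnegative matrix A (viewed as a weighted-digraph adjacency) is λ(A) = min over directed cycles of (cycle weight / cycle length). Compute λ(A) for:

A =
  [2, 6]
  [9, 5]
λ(A) = 2

Enumerate directed cycles and compute their means (weight / length). Sample:
  cycle 0 → 0: weight = 2, length = 1, mean = 2/1 ≈ 2.000
  cycle 1 → 1: weight = 5, length = 1, mean = 5/1 ≈ 5.000
  cycle 0 → 1 → 0: weight = 15, length = 2, mean = 15/2 ≈ 7.500
  cycle 1 → 0 → 1: weight = 15, length = 2, mean = 15/2 ≈ 7.500
Minimum mean = 2.000, attained e.g. along the cycle 0 → 0 with weight 2 and length 1. So λ(A) = 2/1 = 2.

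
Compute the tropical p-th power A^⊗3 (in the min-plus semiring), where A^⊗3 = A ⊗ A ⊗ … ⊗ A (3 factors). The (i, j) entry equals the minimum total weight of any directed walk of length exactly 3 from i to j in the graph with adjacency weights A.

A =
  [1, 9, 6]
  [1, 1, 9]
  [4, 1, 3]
A^⊗3 =
  [3, 8, 8]
  [3, 3, 8]
  [3, 3, 8]

Each entry (A^⊗3)_ij equals the minimum over all length-3 walks i = v_0 → v_1 → … → v_3 = j of Σ_t A[v_t][v_{t+1}]. For example, for (i, j) = (0, 2) we minimise over 9 possible intermediate vertex sequences; the minimum is 8, attained along the walk 0 → 0 → 0 → 2.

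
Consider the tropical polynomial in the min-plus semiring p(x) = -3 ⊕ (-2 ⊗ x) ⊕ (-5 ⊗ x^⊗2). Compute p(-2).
p(-2) = -9

A tropical monomial a ⊗ x^⊗i evaluates to a + i · x. Evaluating each term at x = -2:
  Term 0 contributes -3 + 0 · -2 = -3
  Term 1 contributes -2 + 1 · -2 = -4
  Term 2 contributes -5 + 2 · -2 = -9
p(-2) = ⊕ of these = min[-3, -4, -9] = -9.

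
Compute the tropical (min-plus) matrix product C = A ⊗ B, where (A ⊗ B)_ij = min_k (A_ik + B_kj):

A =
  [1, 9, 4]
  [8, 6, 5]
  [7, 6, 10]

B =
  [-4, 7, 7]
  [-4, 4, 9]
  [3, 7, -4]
A ⊗ B =
  [-3, 8, 0]
  [2, 10, 1]
  [2, 10, 6]

Apply the min-plus product entry-by-entry:
  C[0][0] = min over k of (A[0][0] + B[0][0] = 1 + -4 = -3, A[0][1] + B[1][0] = 9 + -4 = 5, A[0][2] + B[2][0] = 4 + 3 = 7) = -3 (attained at k = 0)
  C[0][1] = min over k of (A[0][0] + B[0][1] = 1 + 7 = 8, A[0][1] + B[1][1] = 9 + 4 = 13, A[0][2] + B[2][1] = 4 + 7 = 11) = 8 (attained at k = 0)
  C[0][2] = min over k of (A[0][0] + B[0][2] = 1 + 7 = 8, A[0][1] + B[1][2] = 9 + 9 = 18, A[0][2] + B[2][2] = 4 + -4 = 0) = 0 (attained at k = 2)
  C[1][0] = min over k of (A[1][0] + B[0][0] = 8 + -4 = 4, A[1][1] + B[1][0] = 6 + -4 = 2, A[1][2] + B[2][0] = 5 + 3 = 8) = 2 (attained at k = 1)
  C[1][1] = min over k of (A[1][0] + B[0][1] = 8 + 7 = 15, A[1][1] + B[1][1] = 6 + 4 = 10, A[1][2] + B[2][1] = 5 + 7 = 12) = 10 (attained at k = 1)
  C[1][2] = min over k of (A[1][0] + B[0][2] = 8 + 7 = 15, A[1][1] + B[1][2] = 6 + 9 = 15, A[1][2] + B[2][2] = 5 + -4 = 1) = 1 (attained at k = 2)
  C[2][0] = min over k of (A[2][0] + B[0][0] = 7 + -4 = 3, A[2][1] + B[1][0] = 6 + -4 = 2, A[2][2] + B[2][0] = 10 + 3 = 13) = 2 (attained at k = 1)
  C[2][1] = min over k of (A[2][0] + B[0][1] = 7 + 7 = 14, A[2][1] + B[1][1] = 6 + 4 = 10, A[2][2] + B[2][1] = 10 + 7 = 17) = 10 (attained at k = 1)
  C[2][2] = min over k of (A[2][0] + B[0][2] = 7 + 7 = 14, A[2][1] + B[1][2] = 6 + 9 = 15, A[2][2] + B[2][2] = 10 + -4 = 6) = 6 (attained at k = 2)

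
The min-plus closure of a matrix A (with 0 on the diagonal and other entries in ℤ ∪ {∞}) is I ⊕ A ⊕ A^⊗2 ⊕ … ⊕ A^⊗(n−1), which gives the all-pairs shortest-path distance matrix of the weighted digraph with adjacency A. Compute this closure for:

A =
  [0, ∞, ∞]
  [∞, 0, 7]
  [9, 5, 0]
Closure =
  [0, ∞, ∞]
  [16, 0, 7]
  [9, 5, 0]

This is the Floyd-Warshall all-pairs shortest-path computation. For each intermediate vertex k = 0, 1, …, 2, update dist[i][j] ← min(dist[i][j], dist[i][k] + dist[k][j]). The final matrix gives, for each (i, j), the minimum total weight of any directed path from i to j (possibly empty when i = j).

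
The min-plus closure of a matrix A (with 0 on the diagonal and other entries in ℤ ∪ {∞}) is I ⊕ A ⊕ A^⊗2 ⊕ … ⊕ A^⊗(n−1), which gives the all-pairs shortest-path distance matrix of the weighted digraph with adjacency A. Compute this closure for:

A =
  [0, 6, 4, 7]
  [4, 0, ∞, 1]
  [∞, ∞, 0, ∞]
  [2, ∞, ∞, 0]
Closure =
  [0, 6, 4, 7]
  [3, 0, 7, 1]
  [∞, ∞, 0, ∞]
  [2, 8, 6, 0]

This is the Floyd-Warshall all-pairs shortest-path computation. For each intermediate vertex k = 0, 1, …, 3, update dist[i][j] ← min(dist[i][j], dist[i][k] + dist[k][j]). The final matrix gives, for each (i, j), the minimum total weight of any directed path from i to j (possibly empty when i = j).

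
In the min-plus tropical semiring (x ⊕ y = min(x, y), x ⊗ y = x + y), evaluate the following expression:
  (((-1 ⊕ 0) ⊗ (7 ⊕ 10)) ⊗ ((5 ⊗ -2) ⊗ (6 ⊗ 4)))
(((-1 ⊕ 0) ⊗ (7 ⊕ 10)) ⊗ ((5 ⊗ -2) ⊗ (6 ⊗ 4))) = 19

Expand innermost to outermost. Recall ⊕ takes the minimum of its arguments and ⊗ takes their sum. Working out the expression (((-1 ⊕ 0) ⊗ (7 ⊕ 10)) ⊗ ((5 ⊗ -2) ⊗ (6 ⊗ 4))) gives 19.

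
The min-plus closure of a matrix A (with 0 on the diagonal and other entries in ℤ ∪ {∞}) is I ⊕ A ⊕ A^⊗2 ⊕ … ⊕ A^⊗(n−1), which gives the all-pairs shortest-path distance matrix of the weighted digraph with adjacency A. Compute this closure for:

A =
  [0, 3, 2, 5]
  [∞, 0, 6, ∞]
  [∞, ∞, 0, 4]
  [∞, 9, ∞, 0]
Closure =
  [0, 3, 2, 5]
  [∞, 0, 6, 10]
  [∞, 13, 0, 4]
  [∞, 9, 15, 0]

This is the Floyd-Warshall all-pairs shortest-path computation. For each intermediate vertex k = 0, 1, …, 3, update dist[i][j] ← min(dist[i][j], dist[i][k] + dist[k][j]). The final matrix gives, for each (i, j), the minimum total weight of any directed path from i to j (possibly empty when i = j).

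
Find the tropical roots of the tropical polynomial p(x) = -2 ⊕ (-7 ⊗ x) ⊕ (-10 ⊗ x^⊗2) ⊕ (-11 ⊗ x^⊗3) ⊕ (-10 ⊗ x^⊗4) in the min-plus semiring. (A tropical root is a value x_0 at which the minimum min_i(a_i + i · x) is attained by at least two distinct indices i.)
Roots: {-1, 1, 3, 5}

Each tropical root is a break point of the lower envelope of the lines y = a_i + i · x (there are 5 lines, with slopes 0, 1, ..., 4). Only the lines that attain the minimum somewhere contribute to roots; other lines are dominated. Here the surviving (envelope) indices are i = 4, i = 3, i = 2, i = 1, i = 0.
Intersections between consecutive envelope lines give the roots: for adjacent envelope indices i < j the intersection is x = (a_i − a_j) / (j − i). Reading off the sorted break points: {-1, 1, 3, 5}.
Verification: at each break x_0, at least two indices attain the minimum of min_i(a_i + i · x_0).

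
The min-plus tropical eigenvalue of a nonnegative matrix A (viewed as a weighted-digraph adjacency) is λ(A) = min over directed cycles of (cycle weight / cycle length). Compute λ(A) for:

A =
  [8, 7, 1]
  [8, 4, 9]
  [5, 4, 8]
λ(A) = 3

Enumerate directed cycles and compute their means (weight / length). Sample:
  cycle 0 → 0: weight = 8, length = 1, mean = 8/1 ≈ 8.000
  cycle 1 → 1: weight = 4, length = 1, mean = 4/1 ≈ 4.000
  cycle 2 → 2: weight = 8, length = 1, mean = 8/1 ≈ 8.000
  cycle 0 → 1 → 0: weight = 15, length = 2, mean = 15/2 ≈ 7.500
  cycle 0 → 2 → 0: weight = 6, length = 2, mean = 6/2 ≈ 3.000
  cycle 1 → 0 → 1: weight = 15, length = 2, mean = 15/2 ≈ 7.500
Minimum mean = 3.000, attained e.g. along the cycle 0 → 2 → 0 with weight 6 and length 2. So λ(A) = 6/2 = 3.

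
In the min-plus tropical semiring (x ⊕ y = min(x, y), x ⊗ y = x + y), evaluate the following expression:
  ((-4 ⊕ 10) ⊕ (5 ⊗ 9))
((-4 ⊕ 10) ⊕ (5 ⊗ 9)) = -4

Expand innermost to outermost. Recall ⊕ takes the minimum of its arguments and ⊗ takes their sum. Working out the expression ((-4 ⊕ 10) ⊕ (5 ⊗ 9)) gives -4.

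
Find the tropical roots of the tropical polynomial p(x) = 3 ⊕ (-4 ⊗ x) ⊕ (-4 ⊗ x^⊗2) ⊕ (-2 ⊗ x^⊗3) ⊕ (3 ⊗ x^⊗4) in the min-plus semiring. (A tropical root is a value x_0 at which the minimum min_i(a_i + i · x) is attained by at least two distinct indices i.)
Roots: {-5, -2, 0, 7}

Each tropical root is a break point of the lower envelope of the lines y = a_i + i · x (there are 5 lines, with slopes 0, 1, ..., 4). Only the lines that attain the minimum somewhere contribute to roots; other lines are dominated. Here the surviving (envelope) indices are i = 4, i = 3, i = 2, i = 1, i = 0.
Intersections between consecutive envelope lines give the roots: for adjacent envelope indices i < j the intersection is x = (a_i − a_j) / (j − i). Reading off the sorted break points: {-5, -2, 0, 7}.
Verification: at each break x_0, at least two indices attain the minimum of min_i(a_i + i · x_0).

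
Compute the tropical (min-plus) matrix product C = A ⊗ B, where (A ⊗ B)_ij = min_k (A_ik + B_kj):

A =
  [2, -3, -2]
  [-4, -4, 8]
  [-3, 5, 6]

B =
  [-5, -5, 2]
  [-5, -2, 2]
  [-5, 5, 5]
A ⊗ B =
  [-8, -5, -1]
  [-9, -9, -2]
  [-8, -8, -1]

Apply the min-plus product entry-by-entry:
  C[0][0] = min over k of (A[0][0] + B[0][0] = 2 + -5 = -3, A[0][1] + B[1][0] = -3 + -5 = -8, A[0][2] + B[2][0] = -2 + -5 = -7) = -8 (attained at k = 1)
  C[0][1] = min over k of (A[0][0] + B[0][1] = 2 + -5 = -3, A[0][1] + B[1][1] = -3 + -2 = -5, A[0][2] + B[2][1] = -2 + 5 = 3) = -5 (attained at k = 1)
  C[0][2] = min over k of (A[0][0] + B[0][2] = 2 + 2 = 4, A[0][1] + B[1][2] = -3 + 2 = -1, A[0][2] + B[2][2] = -2 + 5 = 3) = -1 (attained at k = 1)
  C[1][0] = min over k of (A[1][0] + B[0][0] = -4 + -5 = -9, A[1][1] + B[1][0] = -4 + -5 = -9, A[1][2] + B[2][0] = 8 + -5 = 3) = -9 (attained at k = 0)
  C[1][1] = min over k of (A[1][0] + B[0][1] = -4 + -5 = -9, A[1][1] + B[1][1] = -4 + -2 = -6, A[1][2] + B[2][1] = 8 + 5 = 13) = -9 (attained at k = 0)
  C[1][2] = min over k of (A[1][0] + B[0][2] = -4 + 2 = -2, A[1][1] + B[1][2] = -4 + 2 = -2, A[1][2] + B[2][2] = 8 + 5 = 13) = -2 (attained at k = 0)
  C[2][0] = min over k of (A[2][0] + B[0][0] = -3 + -5 = -8, A[2][1] + B[1][0] = 5 + -5 = 0, A[2][2] + B[2][0] = 6 + -5 = 1) = -8 (attained at k = 0)
  C[2][1] = min over k of (A[2][0] + B[0][1] = -3 + -5 = -8, A[2][1] + B[1][1] = 5 + -2 = 3, A[2][2] + B[2][1] = 6 + 5 = 11) = -8 (attained at k = 0)
  C[2][2] = min over k of (A[2][0] + B[0][2] = -3 + 2 = -1, A[2][1] + B[1][2] = 5 + 2 = 7, A[2][2] + B[2][2] = 6 + 5 = 11) = -1 (attained at k = 0)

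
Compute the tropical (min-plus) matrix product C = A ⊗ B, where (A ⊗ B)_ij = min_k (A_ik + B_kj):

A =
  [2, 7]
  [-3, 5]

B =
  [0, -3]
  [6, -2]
A ⊗ B =
  [2, -1]
  [-3, -6]

Apply the min-plus product entry-by-entry:
  C[0][0] = min over k of (A[0][0] + B[0][0] = 2 + 0 = 2, A[0][1] + B[1][0] = 7 + 6 = 13) = 2 (attained at k = 0)
  C[0][1] = min over k of (A[0][0] + B[0][1] = 2 + -3 = -1, A[0][1] + B[1][1] = 7 + -2 = 5) = -1 (attained at k = 0)
  C[1][0] = min over k of (A[1][0] + B[0][0] = -3 + 0 = -3, A[1][1] + B[1][0] = 5 + 6 = 11) = -3 (attained at k = 0)
  C[1][1] = min over k of (A[1][0] + B[0][1] = -3 + -3 = -6, A[1][1] + B[1][1] = 5 + -2 = 3) = -6 (attained at k = 0)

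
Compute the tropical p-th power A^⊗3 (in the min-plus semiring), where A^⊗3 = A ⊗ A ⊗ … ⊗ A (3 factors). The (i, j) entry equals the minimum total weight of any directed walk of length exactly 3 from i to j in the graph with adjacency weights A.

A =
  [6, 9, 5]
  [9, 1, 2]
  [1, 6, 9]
A^⊗3 =
  [12, 11, 11]
  [4, 3, 4]
  [7, 8, 9]

Each entry (A^⊗3)_ij equals the minimum over all length-3 walks i = v_0 → v_1 → … → v_3 = j of Σ_t A[v_t][v_{t+1}]. For example, for (i, j) = (0, 2) we minimise over 9 possible intermediate vertex sequences; the minimum is 11, attained along the walk 0 → 2 → 0 → 2.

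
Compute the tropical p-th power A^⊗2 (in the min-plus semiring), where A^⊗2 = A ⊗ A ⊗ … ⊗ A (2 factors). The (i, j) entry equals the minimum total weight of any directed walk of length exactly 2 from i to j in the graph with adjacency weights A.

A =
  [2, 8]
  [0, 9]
A^⊗2 =
  [4, 10]
  [2, 8]

Each entry (A^⊗2)_ij equals the minimum over all length-2 walks i = v_0 → v_1 → … → v_2 = j of Σ_t A[v_t][v_{t+1}]. For example, for (i, j) = (0, 1) we minimise over 2 possible intermediate vertex sequences; the minimum is 10, attained along the walk 0 → 0 → 1.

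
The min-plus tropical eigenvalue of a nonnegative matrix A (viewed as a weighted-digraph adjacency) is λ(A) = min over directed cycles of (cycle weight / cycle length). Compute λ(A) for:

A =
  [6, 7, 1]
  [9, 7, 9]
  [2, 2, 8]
λ(A) = 3/2

Enumerate directed cycles and compute their means (weight / length). Sample:
  cycle 0 → 0: weight = 6, length = 1, mean = 6/1 ≈ 6.000
  cycle 1 → 1: weight = 7, length = 1, mean = 7/1 ≈ 7.000
  cycle 2 → 2: weight = 8, length = 1, mean = 8/1 ≈ 8.000
  cycle 0 → 1 → 0: weight = 16, length = 2, mean = 16/2 ≈ 8.000
  cycle 0 → 2 → 0: weight = 3, length = 2, mean = 3/2 ≈ 1.500
  cycle 1 → 0 → 1: weight = 16, length = 2, mean = 16/2 ≈ 8.000
Minimum mean = 1.500, attained e.g. along the cycle 0 → 2 → 0 with weight 3 and length 2. So λ(A) = 3/2 = 3/2.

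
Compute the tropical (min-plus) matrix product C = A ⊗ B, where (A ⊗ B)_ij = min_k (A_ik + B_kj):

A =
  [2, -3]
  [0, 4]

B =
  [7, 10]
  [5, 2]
A ⊗ B =
  [2, -1]
  [7, 6]

Apply the min-plus product entry-by-entry:
  C[0][0] = min over k of (A[0][0] + B[0][0] = 2 + 7 = 9, A[0][1] + B[1][0] = -3 + 5 = 2) = 2 (attained at k = 1)
  C[0][1] = min over k of (A[0][0] + B[0][1] = 2 + 10 = 12, A[0][1] + B[1][1] = -3 + 2 = -1) = -1 (attained at k = 1)
  C[1][0] = min over k of (A[1][0] + B[0][0] = 0 + 7 = 7, A[1][1] + B[1][0] = 4 + 5 = 9) = 7 (attained at k = 0)
  C[1][1] = min over k of (A[1][0] + B[0][1] = 0 + 10 = 10, A[1][1] + B[1][1] = 4 + 2 = 6) = 6 (attained at k = 1)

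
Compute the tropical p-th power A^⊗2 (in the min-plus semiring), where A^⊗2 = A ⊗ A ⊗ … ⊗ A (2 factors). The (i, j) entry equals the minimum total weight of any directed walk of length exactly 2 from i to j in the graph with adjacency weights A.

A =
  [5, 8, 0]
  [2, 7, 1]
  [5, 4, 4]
A^⊗2 =
  [5, 4, 4]
  [6, 5, 2]
  [6, 8, 5]

Each entry (A^⊗2)_ij equals the minimum over all length-2 walks i = v_0 → v_1 → … → v_2 = j of Σ_t A[v_t][v_{t+1}]. For example, for (i, j) = (0, 2) we minimise over 3 possible intermediate vertex sequences; the minimum is 4, attained along the walk 0 → 2 → 2.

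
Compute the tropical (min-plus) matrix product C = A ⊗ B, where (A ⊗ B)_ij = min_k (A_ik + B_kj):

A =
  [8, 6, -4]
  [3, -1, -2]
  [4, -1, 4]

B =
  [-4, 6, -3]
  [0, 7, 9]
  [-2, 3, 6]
A ⊗ B =
  [-6, -1, 2]
  [-4, 1, 0]
  [-1, 6, 1]

Apply the min-plus product entry-by-entry:
  C[0][0] = min over k of (A[0][0] + B[0][0] = 8 + -4 = 4, A[0][1] + B[1][0] = 6 + 0 = 6, A[0][2] + B[2][0] = -4 + -2 = -6) = -6 (attained at k = 2)
  C[0][1] = min over k of (A[0][0] + B[0][1] = 8 + 6 = 14, A[0][1] + B[1][1] = 6 + 7 = 13, A[0][2] + B[2][1] = -4 + 3 = -1) = -1 (attained at k = 2)
  C[0][2] = min over k of (A[0][0] + B[0][2] = 8 + -3 = 5, A[0][1] + B[1][2] = 6 + 9 = 15, A[0][2] + B[2][2] = -4 + 6 = 2) = 2 (attained at k = 2)
  C[1][0] = min over k of (A[1][0] + B[0][0] = 3 + -4 = -1, A[1][1] + B[1][0] = -1 + 0 = -1, A[1][2] + B[2][0] = -2 + -2 = -4) = -4 (attained at k = 2)
  C[1][1] = min over k of (A[1][0] + B[0][1] = 3 + 6 = 9, A[1][1] + B[1][1] = -1 + 7 = 6, A[1][2] + B[2][1] = -2 + 3 = 1) = 1 (attained at k = 2)
  C[1][2] = min over k of (A[1][0] + B[0][2] = 3 + -3 = 0, A[1][1] + B[1][2] = -1 + 9 = 8, A[1][2] + B[2][2] = -2 + 6 = 4) = 0 (attained at k = 0)
  C[2][0] = min over k of (A[2][0] + B[0][0] = 4 + -4 = 0, A[2][1] + B[1][0] = -1 + 0 = -1, A[2][2] + B[2][0] = 4 + -2 = 2) = -1 (attained at k = 1)
  C[2][1] = min over k of (A[2][0] + B[0][1] = 4 + 6 = 10, A[2][1] + B[1][1] = -1 + 7 = 6, A[2][2] + B[2][1] = 4 + 3 = 7) = 6 (attained at k = 1)
  C[2][2] = min over k of (A[2][0] + B[0][2] = 4 + -3 = 1, A[2][1] + B[1][2] = -1 + 9 = 8, A[2][2] + B[2][2] = 4 + 6 = 10) = 1 (attained at k = 0)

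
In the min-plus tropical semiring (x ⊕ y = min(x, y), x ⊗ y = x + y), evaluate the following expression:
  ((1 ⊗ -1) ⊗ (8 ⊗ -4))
((1 ⊗ -1) ⊗ (8 ⊗ -4)) = 4

Expand innermost to outermost. Recall ⊕ takes the minimum of its arguments and ⊗ takes their sum. Working out the expression ((1 ⊗ -1) ⊗ (8 ⊗ -4)) gives 4.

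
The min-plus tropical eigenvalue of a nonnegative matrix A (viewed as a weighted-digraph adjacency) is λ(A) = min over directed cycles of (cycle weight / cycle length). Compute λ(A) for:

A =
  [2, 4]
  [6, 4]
λ(A) = 2

Enumerate directed cycles and compute their means (weight / length). Sample:
  cycle 0 → 0: weight = 2, length = 1, mean = 2/1 ≈ 2.000
  cycle 1 → 1: weight = 4, length = 1, mean = 4/1 ≈ 4.000
  cycle 0 → 1 → 0: weight = 10, length = 2, mean = 10/2 ≈ 5.000
  cycle 1 → 0 → 1: weight = 10, length = 2, mean = 10/2 ≈ 5.000
Minimum mean = 2.000, attained e.g. along the cycle 0 → 0 with weight 2 and length 1. So λ(A) = 2/1 = 2.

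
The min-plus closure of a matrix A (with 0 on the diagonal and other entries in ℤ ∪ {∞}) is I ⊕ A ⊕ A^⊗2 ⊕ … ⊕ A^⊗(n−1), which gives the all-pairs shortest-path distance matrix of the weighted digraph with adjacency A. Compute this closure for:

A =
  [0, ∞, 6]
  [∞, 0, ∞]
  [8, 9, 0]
Closure =
  [0, 15, 6]
  [∞, 0, ∞]
  [8, 9, 0]

This is the Floyd-Warshall all-pairs shortest-path computation. For each intermediate vertex k = 0, 1, …, 2, update dist[i][j] ← min(dist[i][j], dist[i][k] + dist[k][j]). The final matrix gives, for each (i, j), the minimum total weight of any directed path from i to j (possibly empty when i = j).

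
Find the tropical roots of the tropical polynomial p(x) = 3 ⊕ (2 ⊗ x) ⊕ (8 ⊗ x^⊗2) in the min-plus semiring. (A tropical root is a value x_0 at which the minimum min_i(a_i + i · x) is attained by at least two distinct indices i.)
Roots: {-6, 1}

Each tropical root is a break point of the lower envelope of the lines y = a_i + i · x (there are 3 lines, with slopes 0, 1, ..., 2). Only the lines that attain the minimum somewhere contribute to roots; other lines are dominated. Here the surviving (envelope) indices are i = 2, i = 1, i = 0.
Intersections between consecutive envelope lines give the roots: for adjacent envelope indices i < j the intersection is x = (a_i − a_j) / (j − i). Reading off the sorted break points: {-6, 1}.
Verification: at each break x_0, at least two indices attain the minimum of min_i(a_i + i · x_0).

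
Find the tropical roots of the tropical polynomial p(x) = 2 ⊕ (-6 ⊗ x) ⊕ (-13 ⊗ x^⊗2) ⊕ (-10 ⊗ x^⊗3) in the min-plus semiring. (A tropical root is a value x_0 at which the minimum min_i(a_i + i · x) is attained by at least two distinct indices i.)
Roots: {-3, 7, 8}

Each tropical root is a break point of the lower envelope of the lines y = a_i + i · x (there are 4 lines, with slopes 0, 1, ..., 3). Only the lines that attain the minimum somewhere contribute to roots; other lines are dominated. Here the surviving (envelope) indices are i = 3, i = 2, i = 1, i = 0.
Intersections between consecutive envelope lines give the roots: for adjacent envelope indices i < j the intersection is x = (a_i − a_j) / (j − i). Reading off the sorted break points: {-3, 7, 8}.
Verification: at each break x_0, at least two indices attain the minimum of min_i(a_i + i · x_0).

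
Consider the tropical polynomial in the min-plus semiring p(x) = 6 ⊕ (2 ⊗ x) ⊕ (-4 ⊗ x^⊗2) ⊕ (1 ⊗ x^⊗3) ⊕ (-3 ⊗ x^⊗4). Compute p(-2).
p(-2) = -11

A tropical monomial a ⊗ x^⊗i evaluates to a + i · x. Evaluating each term at x = -2:
  Term 0 contributes 6 + 0 · -2 = 6
  Term 1 contributes 2 + 1 · -2 = 0
  Term 2 contributes -4 + 2 · -2 = -8
  Term 3 contributes 1 + 3 · -2 = -5
  Term 4 contributes -3 + 4 · -2 = -11
p(-2) = ⊕ of these = min[6, 0, -8, -5, -11] = -11.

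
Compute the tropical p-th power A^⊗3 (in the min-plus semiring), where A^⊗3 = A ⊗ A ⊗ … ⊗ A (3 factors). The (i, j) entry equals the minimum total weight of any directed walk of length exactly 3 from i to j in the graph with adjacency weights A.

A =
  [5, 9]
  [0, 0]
A^⊗3 =
  [9, 9]
  [0, 0]

Each entry (A^⊗3)_ij equals the minimum over all length-3 walks i = v_0 → v_1 → … → v_3 = j of Σ_t A[v_t][v_{t+1}]. For example, for (i, j) = (0, 1) we minimise over 4 possible intermediate vertex sequences; the minimum is 9, attained along the walk 0 → 1 → 1 → 1.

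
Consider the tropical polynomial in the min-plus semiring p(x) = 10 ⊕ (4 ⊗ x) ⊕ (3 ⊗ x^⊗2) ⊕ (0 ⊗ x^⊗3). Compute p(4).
p(4) = 8

A tropical monomial a ⊗ x^⊗i evaluates to a + i · x. Evaluating each term at x = 4:
  Term 0 contributes 10 + 0 · 4 = 10
  Term 1 contributes 4 + 1 · 4 = 8
  Term 2 contributes 3 + 2 · 4 = 11
  Term 3 contributes 0 + 3 · 4 = 12
p(4) = ⊕ of these = min[10, 8, 11, 12] = 8.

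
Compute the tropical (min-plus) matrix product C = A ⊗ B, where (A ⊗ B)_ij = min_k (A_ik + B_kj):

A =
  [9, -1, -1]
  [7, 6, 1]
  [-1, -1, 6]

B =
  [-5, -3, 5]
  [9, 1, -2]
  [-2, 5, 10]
A ⊗ B =
  [-3, 0, -3]
  [-1, 4, 4]
  [-6, -4, -3]

Apply the min-plus product entry-by-entry:
  C[0][0] = min over k of (A[0][0] + B[0][0] = 9 + -5 = 4, A[0][1] + B[1][0] = -1 + 9 = 8, A[0][2] + B[2][0] = -1 + -2 = -3) = -3 (attained at k = 2)
  C[0][1] = min over k of (A[0][0] + B[0][1] = 9 + -3 = 6, A[0][1] + B[1][1] = -1 + 1 = 0, A[0][2] + B[2][1] = -1 + 5 = 4) = 0 (attained at k = 1)
  C[0][2] = min over k of (A[0][0] + B[0][2] = 9 + 5 = 14, A[0][1] + B[1][2] = -1 + -2 = -3, A[0][2] + B[2][2] = -1 + 10 = 9) = -3 (attained at k = 1)
  C[1][0] = min over k of (A[1][0] + B[0][0] = 7 + -5 = 2, A[1][1] + B[1][0] = 6 + 9 = 15, A[1][2] + B[2][0] = 1 + -2 = -1) = -1 (attained at k = 2)
  C[1][1] = min over k of (A[1][0] + B[0][1] = 7 + -3 = 4, A[1][1] + B[1][1] = 6 + 1 = 7, A[1][2] + B[2][1] = 1 + 5 = 6) = 4 (attained at k = 0)
  C[1][2] = min over k of (A[1][0] + B[0][2] = 7 + 5 = 12, A[1][1] + B[1][2] = 6 + -2 = 4, A[1][2] + B[2][2] = 1 + 10 = 11) = 4 (attained at k = 1)
  C[2][0] = min over k of (A[2][0] + B[0][0] = -1 + -5 = -6, A[2][1] + B[1][0] = -1 + 9 = 8, A[2][2] + B[2][0] = 6 + -2 = 4) = -6 (attained at k = 0)
  C[2][1] = min over k of (A[2][0] + B[0][1] = -1 + -3 = -4, A[2][1] + B[1][1] = -1 + 1 = 0, A[2][2] + B[2][1] = 6 + 5 = 11) = -4 (attained at k = 0)
  C[2][2] = min over k of (A[2][0] + B[0][2] = -1 + 5 = 4, A[2][1] + B[1][2] = -1 + -2 = -3, A[2][2] + B[2][2] = 6 + 10 = 16) = -3 (attained at k = 1)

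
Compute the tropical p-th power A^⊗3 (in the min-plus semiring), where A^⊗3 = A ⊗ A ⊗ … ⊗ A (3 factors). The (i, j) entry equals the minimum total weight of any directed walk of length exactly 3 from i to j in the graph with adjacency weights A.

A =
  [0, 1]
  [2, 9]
A^⊗3 =
  [0, 1]
  [2, 3]

Each entry (A^⊗3)_ij equals the minimum over all length-3 walks i = v_0 → v_1 → … → v_3 = j of Σ_t A[v_t][v_{t+1}]. For example, for (i, j) = (0, 1) we minimise over 4 possible intermediate vertex sequences; the minimum is 1, attained along the walk 0 → 0 → 0 → 1.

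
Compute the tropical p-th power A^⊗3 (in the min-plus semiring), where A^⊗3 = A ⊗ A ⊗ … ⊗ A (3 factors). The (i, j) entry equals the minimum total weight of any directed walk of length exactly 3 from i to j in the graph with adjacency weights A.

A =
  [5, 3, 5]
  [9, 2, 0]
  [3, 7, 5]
A^⊗3 =
  [6, 7, 5]
  [5, 6, 4]
  [10, 8, 6]

Each entry (A^⊗3)_ij equals the minimum over all length-3 walks i = v_0 → v_1 → … → v_3 = j of Σ_t A[v_t][v_{t+1}]. For example, for (i, j) = (0, 2) we minimise over 9 possible intermediate vertex sequences; the minimum is 5, attained along the walk 0 → 1 → 1 → 2.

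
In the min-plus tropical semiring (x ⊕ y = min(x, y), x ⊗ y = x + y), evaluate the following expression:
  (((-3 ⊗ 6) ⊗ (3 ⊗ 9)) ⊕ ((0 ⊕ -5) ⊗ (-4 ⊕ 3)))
(((-3 ⊗ 6) ⊗ (3 ⊗ 9)) ⊕ ((0 ⊕ -5) ⊗ (-4 ⊕ 3))) = -9

Expand innermost to outermost. Recall ⊕ takes the minimum of its arguments and ⊗ takes their sum. Working out the expression (((-3 ⊗ 6) ⊗ (3 ⊗ 9)) ⊕ ((0 ⊕ -5) ⊗ (-4 ⊕ 3))) gives -9.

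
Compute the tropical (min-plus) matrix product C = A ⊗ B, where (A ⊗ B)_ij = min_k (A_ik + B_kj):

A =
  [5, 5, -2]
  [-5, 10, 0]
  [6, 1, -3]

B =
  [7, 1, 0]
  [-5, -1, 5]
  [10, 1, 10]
A ⊗ B =
  [0, -1, 5]
  [2, -4, -5]
  [-4, -2, 6]

Apply the min-plus product entry-by-entry:
  C[0][0] = min over k of (A[0][0] + B[0][0] = 5 + 7 = 12, A[0][1] + B[1][0] = 5 + -5 = 0, A[0][2] + B[2][0] = -2 + 10 = 8) = 0 (attained at k = 1)
  C[0][1] = min over k of (A[0][0] + B[0][1] = 5 + 1 = 6, A[0][1] + B[1][1] = 5 + -1 = 4, A[0][2] + B[2][1] = -2 + 1 = -1) = -1 (attained at k = 2)
  C[0][2] = min over k of (A[0][0] + B[0][2] = 5 + 0 = 5, A[0][1] + B[1][2] = 5 + 5 = 10, A[0][2] + B[2][2] = -2 + 10 = 8) = 5 (attained at k = 0)
  C[1][0] = min over k of (A[1][0] + B[0][0] = -5 + 7 = 2, A[1][1] + B[1][0] = 10 + -5 = 5, A[1][2] + B[2][0] = 0 + 10 = 10) = 2 (attained at k = 0)
  C[1][1] = min over k of (A[1][0] + B[0][1] = -5 + 1 = -4, A[1][1] + B[1][1] = 10 + -1 = 9, A[1][2] + B[2][1] = 0 + 1 = 1) = -4 (attained at k = 0)
  C[1][2] = min over k of (A[1][0] + B[0][2] = -5 + 0 = -5, A[1][1] + B[1][2] = 10 + 5 = 15, A[1][2] + B[2][2] = 0 + 10 = 10) = -5 (attained at k = 0)
  C[2][0] = min over k of (A[2][0] + B[0][0] = 6 + 7 = 13, A[2][1] + B[1][0] = 1 + -5 = -4, A[2][2] + B[2][0] = -3 + 10 = 7) = -4 (attained at k = 1)
  C[2][1] = min over k of (A[2][0] + B[0][1] = 6 + 1 = 7, A[2][1] + B[1][1] = 1 + -1 = 0, A[2][2] + B[2][1] = -3 + 1 = -2) = -2 (attained at k = 2)
  C[2][2] = min over k of (A[2][0] + B[0][2] = 6 + 0 = 6, A[2][1] + B[1][2] = 1 + 5 = 6, A[2][2] + B[2][2] = -3 + 10 = 7) = 6 (attained at k = 0)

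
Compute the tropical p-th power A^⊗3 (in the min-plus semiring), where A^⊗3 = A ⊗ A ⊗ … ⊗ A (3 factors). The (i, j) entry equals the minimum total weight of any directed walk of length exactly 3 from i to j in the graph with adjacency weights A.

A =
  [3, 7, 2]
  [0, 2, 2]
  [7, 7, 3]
A^⊗3 =
  [9, 11, 8]
  [4, 6, 4]
  [9, 11, 9]

Each entry (A^⊗3)_ij equals the minimum over all length-3 walks i = v_0 → v_1 → … → v_3 = j of Σ_t A[v_t][v_{t+1}]. For example, for (i, j) = (0, 2) we minimise over 9 possible intermediate vertex sequences; the minimum is 8, attained along the walk 0 → 0 → 0 → 2.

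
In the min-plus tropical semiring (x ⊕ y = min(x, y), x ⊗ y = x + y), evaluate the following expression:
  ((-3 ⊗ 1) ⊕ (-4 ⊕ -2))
((-3 ⊗ 1) ⊕ (-4 ⊕ -2)) = -4

Expand innermost to outermost. Recall ⊕ takes the minimum of its arguments and ⊗ takes their sum. Working out the expression ((-3 ⊗ 1) ⊕ (-4 ⊕ -2)) gives -4.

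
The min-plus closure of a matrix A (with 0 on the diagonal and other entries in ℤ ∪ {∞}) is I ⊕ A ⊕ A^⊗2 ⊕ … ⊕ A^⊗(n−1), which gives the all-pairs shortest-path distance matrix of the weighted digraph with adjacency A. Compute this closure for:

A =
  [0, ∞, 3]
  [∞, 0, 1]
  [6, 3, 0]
Closure =
  [0, 6, 3]
  [7, 0, 1]
  [6, 3, 0]

This is the Floyd-Warshall all-pairs shortest-path computation. For each intermediate vertex k = 0, 1, …, 2, update dist[i][j] ← min(dist[i][j], dist[i][k] + dist[k][j]). The final matrix gives, for each (i, j), the minimum total weight of any directed path from i to j (possibly empty when i = j).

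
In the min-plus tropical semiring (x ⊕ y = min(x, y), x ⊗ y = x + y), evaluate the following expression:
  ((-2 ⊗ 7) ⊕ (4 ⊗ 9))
((-2 ⊗ 7) ⊕ (4 ⊗ 9)) = 5

Expand innermost to outermost. Recall ⊕ takes the minimum of its arguments and ⊗ takes their sum. Working out the expression ((-2 ⊗ 7) ⊕ (4 ⊗ 9)) gives 5.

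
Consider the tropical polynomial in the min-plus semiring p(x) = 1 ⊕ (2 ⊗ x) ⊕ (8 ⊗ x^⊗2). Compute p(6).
p(6) = 1

A tropical monomial a ⊗ x^⊗i evaluates to a + i · x. Evaluating each term at x = 6:
  Term 0 contributes 1 + 0 · 6 = 1
  Term 1 contributes 2 + 1 · 6 = 8
  Term 2 contributes 8 + 2 · 6 = 20
p(6) = ⊕ of these = min[1, 8, 20] = 1.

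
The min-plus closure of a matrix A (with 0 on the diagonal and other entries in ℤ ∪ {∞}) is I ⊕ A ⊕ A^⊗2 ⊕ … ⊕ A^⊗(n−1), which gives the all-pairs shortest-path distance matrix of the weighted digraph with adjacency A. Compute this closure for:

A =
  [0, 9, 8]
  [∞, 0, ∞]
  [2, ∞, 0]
Closure =
  [0, 9, 8]
  [∞, 0, ∞]
  [2, 11, 0]

This is the Floyd-Warshall all-pairs shortest-path computation. For each intermediate vertex k = 0, 1, …, 2, update dist[i][j] ← min(dist[i][j], dist[i][k] + dist[k][j]). The final matrix gives, for each (i, j), the minimum total weight of any directed path from i to j (possibly empty when i = j).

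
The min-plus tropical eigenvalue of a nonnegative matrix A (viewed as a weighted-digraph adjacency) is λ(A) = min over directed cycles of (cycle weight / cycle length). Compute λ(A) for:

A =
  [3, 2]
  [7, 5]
λ(A) = 3

Enumerate directed cycles and compute their means (weight / length). Sample:
  cycle 0 → 0: weight = 3, length = 1, mean = 3/1 ≈ 3.000
  cycle 1 → 1: weight = 5, length = 1, mean = 5/1 ≈ 5.000
  cycle 0 → 1 → 0: weight = 9, length = 2, mean = 9/2 ≈ 4.500
  cycle 1 → 0 → 1: weight = 9, length = 2, mean = 9/2 ≈ 4.500
Minimum mean = 3.000, attained e.g. along the cycle 0 → 0 with weight 3 and length 1. So λ(A) = 3/1 = 3.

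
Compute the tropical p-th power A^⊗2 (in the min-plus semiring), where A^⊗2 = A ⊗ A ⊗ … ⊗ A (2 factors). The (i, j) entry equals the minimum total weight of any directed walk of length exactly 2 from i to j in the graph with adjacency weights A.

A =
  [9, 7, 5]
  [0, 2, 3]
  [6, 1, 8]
A^⊗2 =
  [7, 6, 10]
  [2, 4, 5]
  [1, 3, 4]

Each entry (A^⊗2)_ij equals the minimum over all length-2 walks i = v_0 → v_1 → … → v_2 = j of Σ_t A[v_t][v_{t+1}]. For example, for (i, j) = (0, 2) we minimise over 3 possible intermediate vertex sequences; the minimum is 10, attained along the walk 0 → 1 → 2.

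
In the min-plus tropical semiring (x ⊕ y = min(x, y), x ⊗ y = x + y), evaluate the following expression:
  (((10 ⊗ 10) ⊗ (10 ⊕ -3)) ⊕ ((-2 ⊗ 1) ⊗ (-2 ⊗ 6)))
(((10 ⊗ 10) ⊗ (10 ⊕ -3)) ⊕ ((-2 ⊗ 1) ⊗ (-2 ⊗ 6))) = 3

Expand innermost to outermost. Recall ⊕ takes the minimum of its arguments and ⊗ takes their sum. Working out the expression (((10 ⊗ 10) ⊗ (10 ⊕ -3)) ⊕ ((-2 ⊗ 1) ⊗ (-2 ⊗ 6))) gives 3.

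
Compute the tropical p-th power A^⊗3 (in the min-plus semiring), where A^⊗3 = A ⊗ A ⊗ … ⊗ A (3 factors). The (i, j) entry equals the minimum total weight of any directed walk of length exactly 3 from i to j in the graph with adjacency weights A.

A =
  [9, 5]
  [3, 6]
A^⊗3 =
  [14, 13]
  [11, 14]

Each entry (A^⊗3)_ij equals the minimum over all length-3 walks i = v_0 → v_1 → … → v_3 = j of Σ_t A[v_t][v_{t+1}]. For example, for (i, j) = (0, 1) we minimise over 4 possible intermediate vertex sequences; the minimum is 13, attained along the walk 0 → 1 → 0 → 1.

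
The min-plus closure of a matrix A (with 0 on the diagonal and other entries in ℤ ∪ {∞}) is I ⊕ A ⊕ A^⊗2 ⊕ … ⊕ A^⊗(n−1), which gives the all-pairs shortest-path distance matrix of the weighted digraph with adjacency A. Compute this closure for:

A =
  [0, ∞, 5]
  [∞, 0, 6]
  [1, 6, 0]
Closure =
  [0, 11, 5]
  [7, 0, 6]
  [1, 6, 0]

This is the Floyd-Warshall all-pairs shortest-path computation. For each intermediate vertex k = 0, 1, …, 2, update dist[i][j] ← min(dist[i][j], dist[i][k] + dist[k][j]). The final matrix gives, for each (i, j), the minimum total weight of any directed path from i to j (possibly empty when i = j).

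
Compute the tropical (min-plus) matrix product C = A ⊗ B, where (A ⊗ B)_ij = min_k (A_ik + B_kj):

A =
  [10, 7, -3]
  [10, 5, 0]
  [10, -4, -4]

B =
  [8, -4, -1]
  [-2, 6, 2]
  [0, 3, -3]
A ⊗ B =
  [-3, 0, -6]
  [0, 3, -3]
  [-6, -1, -7]

Apply the min-plus product entry-by-entry:
  C[0][0] = min over k of (A[0][0] + B[0][0] = 10 + 8 = 18, A[0][1] + B[1][0] = 7 + -2 = 5, A[0][2] + B[2][0] = -3 + 0 = -3) = -3 (attained at k = 2)
  C[0][1] = min over k of (A[0][0] + B[0][1] = 10 + -4 = 6, A[0][1] + B[1][1] = 7 + 6 = 13, A[0][2] + B[2][1] = -3 + 3 = 0) = 0 (attained at k = 2)
  C[0][2] = min over k of (A[0][0] + B[0][2] = 10 + -1 = 9, A[0][1] + B[1][2] = 7 + 2 = 9, A[0][2] + B[2][2] = -3 + -3 = -6) = -6 (attained at k = 2)
  C[1][0] = min over k of (A[1][0] + B[0][0] = 10 + 8 = 18, A[1][1] + B[1][0] = 5 + -2 = 3, A[1][2] + B[2][0] = 0 + 0 = 0) = 0 (attained at k = 2)
  C[1][1] = min over k of (A[1][0] + B[0][1] = 10 + -4 = 6, A[1][1] + B[1][1] = 5 + 6 = 11, A[1][2] + B[2][1] = 0 + 3 = 3) = 3 (attained at k = 2)
  C[1][2] = min over k of (A[1][0] + B[0][2] = 10 + -1 = 9, A[1][1] + B[1][2] = 5 + 2 = 7, A[1][2] + B[2][2] = 0 + -3 = -3) = -3 (attained at k = 2)
  C[2][0] = min over k of (A[2][0] + B[0][0] = 10 + 8 = 18, A[2][1] + B[1][0] = -4 + -2 = -6, A[2][2] + B[2][0] = -4 + 0 = -4) = -6 (attained at k = 1)
  C[2][1] = min over k of (A[2][0] + B[0][1] = 10 + -4 = 6, A[2][1] + B[1][1] = -4 + 6 = 2, A[2][2] + B[2][1] = -4 + 3 = -1) = -1 (attained at k = 2)
  C[2][2] = min over k of (A[2][0] + B[0][2] = 10 + -1 = 9, A[2][1] + B[1][2] = -4 + 2 = -2, A[2][2] + B[2][2] = -4 + -3 = -7) = -7 (attained at k = 2)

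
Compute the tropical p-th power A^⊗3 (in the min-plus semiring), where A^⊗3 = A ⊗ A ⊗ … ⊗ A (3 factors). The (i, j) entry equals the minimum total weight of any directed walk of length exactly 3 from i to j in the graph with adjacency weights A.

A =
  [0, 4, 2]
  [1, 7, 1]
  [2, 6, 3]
A^⊗3 =
  [0, 4, 2]
  [1, 5, 3]
  [2, 6, 4]

Each entry (A^⊗3)_ij equals the minimum over all length-3 walks i = v_0 → v_1 → … → v_3 = j of Σ_t A[v_t][v_{t+1}]. For example, for (i, j) = (0, 2) we minimise over 9 possible intermediate vertex sequences; the minimum is 2, attained along the walk 0 → 0 → 0 → 2.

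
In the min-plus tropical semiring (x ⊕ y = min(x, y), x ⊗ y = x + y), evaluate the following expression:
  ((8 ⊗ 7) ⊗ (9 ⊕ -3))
((8 ⊗ 7) ⊗ (9 ⊕ -3)) = 12

Expand innermost to outermost. Recall ⊕ takes the minimum of its arguments and ⊗ takes their sum. Working out the expression ((8 ⊗ 7) ⊗ (9 ⊕ -3)) gives 12.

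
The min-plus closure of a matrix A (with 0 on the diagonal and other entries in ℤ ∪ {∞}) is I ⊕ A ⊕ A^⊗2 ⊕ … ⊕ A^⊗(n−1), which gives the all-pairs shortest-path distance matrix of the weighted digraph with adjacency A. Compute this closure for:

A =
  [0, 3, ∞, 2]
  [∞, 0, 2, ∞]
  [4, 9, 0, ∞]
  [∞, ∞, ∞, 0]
Closure =
  [0, 3, 5, 2]
  [6, 0, 2, 8]
  [4, 7, 0, 6]
  [∞, ∞, ∞, 0]

This is the Floyd-Warshall all-pairs shortest-path computation. For each intermediate vertex k = 0, 1, …, 3, update dist[i][j] ← min(dist[i][j], dist[i][k] + dist[k][j]). The final matrix gives, for each (i, j), the minimum total weight of any directed path from i to j (possibly empty when i = j).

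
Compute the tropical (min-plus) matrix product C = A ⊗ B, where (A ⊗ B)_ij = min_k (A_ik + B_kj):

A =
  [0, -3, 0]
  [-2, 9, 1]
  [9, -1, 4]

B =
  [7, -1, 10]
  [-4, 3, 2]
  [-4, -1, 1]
A ⊗ B =
  [-7, -1, -1]
  [-3, -3, 2]
  [-5, 2, 1]

Apply the min-plus product entry-by-entry:
  C[0][0] = min over k of (A[0][0] + B[0][0] = 0 + 7 = 7, A[0][1] + B[1][0] = -3 + -4 = -7, A[0][2] + B[2][0] = 0 + -4 = -4) = -7 (attained at k = 1)
  C[0][1] = min over k of (A[0][0] + B[0][1] = 0 + -1 = -1, A[0][1] + B[1][1] = -3 + 3 = 0, A[0][2] + B[2][1] = 0 + -1 = -1) = -1 (attained at k = 0)
  C[0][2] = min over k of (A[0][0] + B[0][2] = 0 + 10 = 10, A[0][1] + B[1][2] = -3 + 2 = -1, A[0][2] + B[2][2] = 0 + 1 = 1) = -1 (attained at k = 1)
  C[1][0] = min over k of (A[1][0] + B[0][0] = -2 + 7 = 5, A[1][1] + B[1][0] = 9 + -4 = 5, A[1][2] + B[2][0] = 1 + -4 = -3) = -3 (attained at k = 2)
  C[1][1] = min over k of (A[1][0] + B[0][1] = -2 + -1 = -3, A[1][1] + B[1][1] = 9 + 3 = 12, A[1][2] + B[2][1] = 1 + -1 = 0) = -3 (attained at k = 0)
  C[1][2] = min over k of (A[1][0] + B[0][2] = -2 + 10 = 8, A[1][1] + B[1][2] = 9 + 2 = 11, A[1][2] + B[2][2] = 1 + 1 = 2) = 2 (attained at k = 2)
  C[2][0] = min over k of (A[2][0] + B[0][0] = 9 + 7 = 16, A[2][1] + B[1][0] = -1 + -4 = -5, A[2][2] + B[2][0] = 4 + -4 = 0) = -5 (attained at k = 1)
  C[2][1] = min over k of (A[2][0] + B[0][1] = 9 + -1 = 8, A[2][1] + B[1][1] = -1 + 3 = 2, A[2][2] + B[2][1] = 4 + -1 = 3) = 2 (attained at k = 1)
  C[2][2] = min over k of (A[2][0] + B[0][2] = 9 + 10 = 19, A[2][1] + B[1][2] = -1 + 2 = 1, A[2][2] + B[2][2] = 4 + 1 = 5) = 1 (attained at k = 1)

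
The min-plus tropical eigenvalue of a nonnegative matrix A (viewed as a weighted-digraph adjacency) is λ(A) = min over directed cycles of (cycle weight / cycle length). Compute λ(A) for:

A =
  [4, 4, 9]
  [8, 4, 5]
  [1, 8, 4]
λ(A) = 10/3

Enumerate directed cycles and compute their means (weight / length). Sample:
  cycle 0 → 0: weight = 4, length = 1, mean = 4/1 ≈ 4.000
  cycle 1 → 1: weight = 4, length = 1, mean = 4/1 ≈ 4.000
  cycle 2 → 2: weight = 4, length = 1, mean = 4/1 ≈ 4.000
  cycle 0 → 1 → 0: weight = 12, length = 2, mean = 12/2 ≈ 6.000
  cycle 0 → 2 → 0: weight = 10, length = 2, mean = 10/2 ≈ 5.000
  cycle 1 → 0 → 1: weight = 12, length = 2, mean = 12/2 ≈ 6.000
Minimum mean = 3.333, attained e.g. along the cycle 0 → 1 → 2 → 0 with weight 10 and length 3. So λ(A) = 10/3 = 10/3.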